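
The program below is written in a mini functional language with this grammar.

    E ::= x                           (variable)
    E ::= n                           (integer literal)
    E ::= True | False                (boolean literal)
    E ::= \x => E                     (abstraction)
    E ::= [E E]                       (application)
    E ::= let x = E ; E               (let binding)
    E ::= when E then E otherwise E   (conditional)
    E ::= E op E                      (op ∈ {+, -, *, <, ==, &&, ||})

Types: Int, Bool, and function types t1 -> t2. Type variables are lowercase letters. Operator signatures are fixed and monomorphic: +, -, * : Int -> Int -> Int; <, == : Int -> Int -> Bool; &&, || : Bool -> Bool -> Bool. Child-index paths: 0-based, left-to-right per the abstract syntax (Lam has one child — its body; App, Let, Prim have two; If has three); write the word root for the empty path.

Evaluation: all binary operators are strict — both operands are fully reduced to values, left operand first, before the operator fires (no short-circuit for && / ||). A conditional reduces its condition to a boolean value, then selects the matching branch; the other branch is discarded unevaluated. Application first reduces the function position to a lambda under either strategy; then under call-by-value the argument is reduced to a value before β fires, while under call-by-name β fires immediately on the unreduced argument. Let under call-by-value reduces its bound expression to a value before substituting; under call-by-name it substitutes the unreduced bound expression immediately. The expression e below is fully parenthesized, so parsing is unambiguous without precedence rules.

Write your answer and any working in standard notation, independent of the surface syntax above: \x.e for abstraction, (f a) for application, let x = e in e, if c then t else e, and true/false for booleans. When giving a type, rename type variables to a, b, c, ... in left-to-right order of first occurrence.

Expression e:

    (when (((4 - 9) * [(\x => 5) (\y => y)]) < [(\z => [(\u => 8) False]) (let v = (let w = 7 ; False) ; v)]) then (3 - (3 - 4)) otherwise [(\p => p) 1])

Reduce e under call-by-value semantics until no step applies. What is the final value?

Derivation:
step 0: (if (((4 - 9) * ((\x.5) (\y.y))) < ((\z.((\u.8) false)) (let v = (let w = 7 in false) in v))) then (3 - (3 - 4)) else ((\p.p) 1))
step 1: [delta@0.0.0] (if ((-5 * ((\x.5) (\y.y))) < ((\z.((\u.8) false)) (let v = (let w = 7 in false) in v))) then (3 - (3 - 4)) else ((\p.p) 1))
step 2: [beta@0.0.1] (if ((-5 * 5) < ((\z.((\u.8) false)) (let v = (let w = 7 in false) in v))) then (3 - (3 - 4)) else ((\p.p) 1))
step 3: [delta@0.0] (if (-25 < ((\z.((\u.8) false)) (let v = (let w = 7 in false) in v))) then (3 - (3 - 4)) else ((\p.p) 1))
step 4: [let@0.1.1.0] (if (-25 < ((\z.((\u.8) false)) (let v = false in v))) then (3 - (3 - 4)) else ((\p.p) 1))
step 5: [let@0.1.1] (if (-25 < ((\z.((\u.8) false)) false)) then (3 - (3 - 4)) else ((\p.p) 1))
step 6: [beta@0.1] (if (-25 < ((\u.8) false)) then (3 - (3 - 4)) else ((\p.p) 1))
step 7: [beta@0.1] (if (-25 < 8) then (3 - (3 - 4)) else ((\p.p) 1))
step 8: [delta@0] (if true then (3 - (3 - 4)) else ((\p.p) 1))
step 9: [if@root] (3 - (3 - 4))
step 10: [delta@1] (3 - -1)
step 11: [delta@root] 4

Answer: 4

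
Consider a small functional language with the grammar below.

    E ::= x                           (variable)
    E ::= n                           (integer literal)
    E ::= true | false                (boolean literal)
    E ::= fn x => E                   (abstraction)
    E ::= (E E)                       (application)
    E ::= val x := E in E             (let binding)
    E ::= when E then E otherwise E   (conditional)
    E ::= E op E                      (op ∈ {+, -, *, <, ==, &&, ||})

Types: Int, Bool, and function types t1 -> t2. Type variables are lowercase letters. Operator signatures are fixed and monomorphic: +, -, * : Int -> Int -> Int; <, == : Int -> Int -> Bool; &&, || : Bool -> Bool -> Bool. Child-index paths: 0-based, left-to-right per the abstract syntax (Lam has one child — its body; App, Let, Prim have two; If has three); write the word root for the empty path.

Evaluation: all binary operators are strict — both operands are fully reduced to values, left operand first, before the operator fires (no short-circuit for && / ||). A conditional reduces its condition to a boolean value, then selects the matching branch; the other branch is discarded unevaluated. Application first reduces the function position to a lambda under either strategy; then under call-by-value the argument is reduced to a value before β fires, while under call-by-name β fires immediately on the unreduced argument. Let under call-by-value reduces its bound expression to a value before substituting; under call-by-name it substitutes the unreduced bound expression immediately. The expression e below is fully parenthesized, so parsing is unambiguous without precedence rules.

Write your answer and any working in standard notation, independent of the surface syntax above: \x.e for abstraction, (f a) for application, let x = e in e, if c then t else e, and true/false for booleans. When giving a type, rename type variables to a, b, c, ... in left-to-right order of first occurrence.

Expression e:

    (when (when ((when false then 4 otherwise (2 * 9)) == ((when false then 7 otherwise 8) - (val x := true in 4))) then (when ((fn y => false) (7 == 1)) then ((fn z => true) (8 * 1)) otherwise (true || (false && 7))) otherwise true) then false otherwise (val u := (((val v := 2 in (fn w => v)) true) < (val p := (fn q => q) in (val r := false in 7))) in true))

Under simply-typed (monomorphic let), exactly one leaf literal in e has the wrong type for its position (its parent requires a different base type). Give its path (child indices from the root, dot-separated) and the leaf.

Derivation:
  unify Bool ~ Bool
  unify Int ~ Int
  unify Int ~ Int
  unify Int ~ Int
  unify Int ~ Int
  unify Bool ~ Bool
  unify Int ~ Int
  unify Int ~ Int
let x : Bool
  unify Int ~ Int
  unify Int ~ Int
  unify Bool ~ Bool
\y._ : a -> Bool
  unify Int ~ Int
  unify Int ~ Int
  unify a -> Bool ~ Bool -> b
  unify a ~ Bool
  unify Bool ~ b
_ _ : Bool
  unify Bool ~ Bool
\z._ : c -> Bool
  unify Int ~ Int
  unify Int ~ Int
  unify c -> Bool ~ Int -> d
  unify c ~ Int
  unify Bool ~ d
_ _ : Bool
  unify Bool ~ Bool
  unify Bool ~ Bool
  unify Int ~ Bool
  FAIL: mismatch Int ~ Bool

Answer: 0.1.2.1.1 : 7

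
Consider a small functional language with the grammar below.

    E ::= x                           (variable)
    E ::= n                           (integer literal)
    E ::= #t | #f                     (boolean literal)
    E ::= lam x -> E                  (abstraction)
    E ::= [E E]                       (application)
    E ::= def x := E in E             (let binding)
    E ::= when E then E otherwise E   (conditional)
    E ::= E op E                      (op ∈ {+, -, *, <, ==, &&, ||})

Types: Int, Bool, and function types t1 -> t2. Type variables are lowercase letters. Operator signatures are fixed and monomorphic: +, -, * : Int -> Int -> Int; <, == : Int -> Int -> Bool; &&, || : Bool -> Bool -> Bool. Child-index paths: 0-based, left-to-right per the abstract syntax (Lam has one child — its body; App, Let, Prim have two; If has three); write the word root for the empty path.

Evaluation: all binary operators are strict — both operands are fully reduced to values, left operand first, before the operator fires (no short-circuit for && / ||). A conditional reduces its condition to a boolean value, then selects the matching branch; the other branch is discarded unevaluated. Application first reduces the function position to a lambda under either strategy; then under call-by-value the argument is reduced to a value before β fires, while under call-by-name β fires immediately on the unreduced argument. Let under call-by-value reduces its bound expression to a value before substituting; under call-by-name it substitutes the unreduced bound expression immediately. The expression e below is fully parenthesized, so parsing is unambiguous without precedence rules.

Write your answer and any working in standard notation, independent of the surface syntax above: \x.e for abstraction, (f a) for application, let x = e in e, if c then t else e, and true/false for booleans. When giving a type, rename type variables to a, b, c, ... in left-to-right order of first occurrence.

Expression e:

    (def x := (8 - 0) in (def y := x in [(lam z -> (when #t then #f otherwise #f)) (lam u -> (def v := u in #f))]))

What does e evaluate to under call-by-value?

Trace:
step 0: (let x = (8 - 0) in (let y = x in ((\z.(if true then false else false)) (\u.(let v = u in false)))))
step 1: [delta@0] (let x = 8 in (let y = x in ((\z.(if true then false else false)) (\u.(let v = u in false)))))
step 2: [let@root] (let y = 8 in ((\z.(if true then false else false)) (\u.(let v = u in false))))
step 3: [let@root] ((\z.(if true then false else false)) (\u.(let v = u in false)))
step 4: [beta@root] (if true then false else false)
step 5: [if@root] false

Answer: false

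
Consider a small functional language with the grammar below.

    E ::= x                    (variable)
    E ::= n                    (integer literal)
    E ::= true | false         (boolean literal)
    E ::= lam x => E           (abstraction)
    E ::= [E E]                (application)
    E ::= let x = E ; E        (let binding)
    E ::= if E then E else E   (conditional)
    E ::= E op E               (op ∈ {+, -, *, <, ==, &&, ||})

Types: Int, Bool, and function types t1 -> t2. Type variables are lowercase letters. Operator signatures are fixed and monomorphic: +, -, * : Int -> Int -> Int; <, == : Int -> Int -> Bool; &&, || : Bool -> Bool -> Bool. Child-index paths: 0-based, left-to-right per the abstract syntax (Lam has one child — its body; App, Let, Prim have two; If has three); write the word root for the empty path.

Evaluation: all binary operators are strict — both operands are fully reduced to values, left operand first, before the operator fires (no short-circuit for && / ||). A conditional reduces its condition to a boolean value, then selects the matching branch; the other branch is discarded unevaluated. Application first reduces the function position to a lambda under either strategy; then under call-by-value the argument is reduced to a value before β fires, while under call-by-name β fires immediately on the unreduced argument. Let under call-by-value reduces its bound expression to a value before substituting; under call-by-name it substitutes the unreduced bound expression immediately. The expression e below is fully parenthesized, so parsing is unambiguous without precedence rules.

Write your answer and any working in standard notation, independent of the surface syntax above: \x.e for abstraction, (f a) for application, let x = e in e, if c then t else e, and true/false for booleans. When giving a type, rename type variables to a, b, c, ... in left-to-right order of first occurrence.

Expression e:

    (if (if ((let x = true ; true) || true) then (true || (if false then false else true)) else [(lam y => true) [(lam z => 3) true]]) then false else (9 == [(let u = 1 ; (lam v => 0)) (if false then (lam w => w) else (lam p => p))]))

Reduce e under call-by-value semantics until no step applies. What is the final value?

Answer: false

Working:
step 0: (if (if ((let x = true in true) || true) then (true || (if false then false else true)) else ((\y.true) ((\z.3) true))) then false else (9 == ((let u = 1 in (\v.0)) (if false then (\w.w) else (\p.p)))))
step 1: [let@0.0.0] (if (if (true || true) then (true || (if false then false else true)) else ((\y.true) ((\z.3) true))) then false else (9 == ((let u = 1 in (\v.0)) (if false then (\w.w) else (\p.p)))))
step 2: [delta@0.0] (if (if true then (true || (if false then false else true)) else ((\y.true) ((\z.3) true))) then false else (9 == ((let u = 1 in (\v.0)) (if false then (\w.w) else (\p.p)))))
step 3: [if@0] (if (true || (if false then false else true)) then false else (9 == ((let u = 1 in (\v.0)) (if false then (\w.w) else (\p.p)))))
step 4: [if@0.1] (if (true || true) then false else (9 == ((let u = 1 in (\v.0)) (if false then (\w.w) else (\p.p)))))
step 5: [delta@0] (if true then false else (9 == ((let u = 1 in (\v.0)) (if false then (\w.w) else (\p.p)))))
step 6: [if@root] false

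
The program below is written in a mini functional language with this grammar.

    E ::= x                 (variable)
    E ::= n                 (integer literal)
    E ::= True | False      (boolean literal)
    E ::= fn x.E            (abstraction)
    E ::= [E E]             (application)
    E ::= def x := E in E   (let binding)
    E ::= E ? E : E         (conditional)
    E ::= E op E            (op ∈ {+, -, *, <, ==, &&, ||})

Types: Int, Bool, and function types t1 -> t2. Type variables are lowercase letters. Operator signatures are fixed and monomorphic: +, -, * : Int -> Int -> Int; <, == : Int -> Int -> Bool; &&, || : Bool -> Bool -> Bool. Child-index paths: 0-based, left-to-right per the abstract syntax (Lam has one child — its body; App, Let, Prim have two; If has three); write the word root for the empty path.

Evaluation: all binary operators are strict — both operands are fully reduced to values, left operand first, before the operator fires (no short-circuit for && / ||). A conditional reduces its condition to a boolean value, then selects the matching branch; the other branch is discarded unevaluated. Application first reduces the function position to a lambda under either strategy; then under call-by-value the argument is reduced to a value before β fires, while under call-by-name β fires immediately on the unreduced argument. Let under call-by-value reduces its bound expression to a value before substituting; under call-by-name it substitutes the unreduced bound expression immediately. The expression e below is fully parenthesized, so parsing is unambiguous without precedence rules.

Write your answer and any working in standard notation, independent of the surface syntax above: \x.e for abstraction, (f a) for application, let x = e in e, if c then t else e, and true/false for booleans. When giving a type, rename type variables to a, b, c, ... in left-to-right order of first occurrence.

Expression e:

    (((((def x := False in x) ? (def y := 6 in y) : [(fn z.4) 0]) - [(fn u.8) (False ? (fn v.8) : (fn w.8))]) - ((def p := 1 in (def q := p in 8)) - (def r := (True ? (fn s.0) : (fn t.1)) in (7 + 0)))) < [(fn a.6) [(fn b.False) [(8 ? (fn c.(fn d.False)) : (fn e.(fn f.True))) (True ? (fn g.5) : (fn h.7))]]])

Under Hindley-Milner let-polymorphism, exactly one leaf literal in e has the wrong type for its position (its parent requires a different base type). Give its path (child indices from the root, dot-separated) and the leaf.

Answer: 1.1.1.0.0 : 8

Trace:
let x : Bool
x : Bool
  unify Bool ~ Bool
let y : Int
y : Int
\z._ : a -> Int
  unify a -> Int ~ Int -> b
  unify a ~ Int
  unify Int ~ b
_ _ : Int
  unify Int ~ Int
  unify Int ~ Int
\u._ : c -> Int
  unify Bool ~ Bool
\v._ : d -> Int
\w._ : e -> Int
  unify d -> Int ~ e -> Int
  unify d ~ e
  unify Int ~ Int
  unify c -> Int ~ (e -> Int) -> f
  unify c ~ e -> Int
  unify Int ~ f
_ _ : Int
  unify Int ~ Int
  unify Int ~ Int
let p : Int
p : Int
let q : Int
  unify Int ~ Int
  unify Bool ~ Bool
\s._ : g -> Int
\t._ : h -> Int
  unify g -> Int ~ h -> Int
  unify g ~ h
  unify Int ~ Int
let r : forall. h -> Int
  unify Int ~ Int
  unify Int ~ Int
  unify Int ~ Int
  unify Int ~ Int
  unify Int ~ Int
\a._ : i -> Int
\b._ : j -> Bool
  unify Int ~ Bool
  FAIL: mismatch Int ~ Bool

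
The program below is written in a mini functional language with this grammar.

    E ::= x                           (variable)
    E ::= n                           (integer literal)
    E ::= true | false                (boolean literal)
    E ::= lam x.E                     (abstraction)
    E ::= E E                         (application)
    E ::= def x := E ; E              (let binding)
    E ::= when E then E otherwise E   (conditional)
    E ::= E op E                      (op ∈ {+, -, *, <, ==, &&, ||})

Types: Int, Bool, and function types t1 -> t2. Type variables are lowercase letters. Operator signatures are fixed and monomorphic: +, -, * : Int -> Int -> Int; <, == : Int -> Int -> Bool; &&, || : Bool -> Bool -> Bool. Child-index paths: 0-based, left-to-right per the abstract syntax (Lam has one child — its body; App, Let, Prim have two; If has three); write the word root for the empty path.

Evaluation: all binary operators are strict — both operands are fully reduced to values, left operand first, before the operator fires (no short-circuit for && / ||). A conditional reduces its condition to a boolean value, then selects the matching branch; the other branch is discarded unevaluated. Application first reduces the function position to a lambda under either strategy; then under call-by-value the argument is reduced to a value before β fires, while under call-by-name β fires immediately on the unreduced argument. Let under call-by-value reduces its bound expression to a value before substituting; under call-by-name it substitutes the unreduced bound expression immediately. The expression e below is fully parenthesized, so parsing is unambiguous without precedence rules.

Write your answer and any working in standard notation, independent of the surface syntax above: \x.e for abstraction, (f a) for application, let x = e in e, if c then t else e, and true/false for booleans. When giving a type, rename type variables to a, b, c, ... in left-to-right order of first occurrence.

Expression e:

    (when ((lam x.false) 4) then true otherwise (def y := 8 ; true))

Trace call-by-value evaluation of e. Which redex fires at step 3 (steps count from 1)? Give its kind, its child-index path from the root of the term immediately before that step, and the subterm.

Working:
step 0: (if ((\x.false) 4) then true else (let y = 8 in true))
step 1: [beta@0] (if false then true else (let y = 8 in true))
step 2: [if@root] (let y = 8 in true)
step 3: [let@root] true

Answer: let at root : (let y = 8 in true)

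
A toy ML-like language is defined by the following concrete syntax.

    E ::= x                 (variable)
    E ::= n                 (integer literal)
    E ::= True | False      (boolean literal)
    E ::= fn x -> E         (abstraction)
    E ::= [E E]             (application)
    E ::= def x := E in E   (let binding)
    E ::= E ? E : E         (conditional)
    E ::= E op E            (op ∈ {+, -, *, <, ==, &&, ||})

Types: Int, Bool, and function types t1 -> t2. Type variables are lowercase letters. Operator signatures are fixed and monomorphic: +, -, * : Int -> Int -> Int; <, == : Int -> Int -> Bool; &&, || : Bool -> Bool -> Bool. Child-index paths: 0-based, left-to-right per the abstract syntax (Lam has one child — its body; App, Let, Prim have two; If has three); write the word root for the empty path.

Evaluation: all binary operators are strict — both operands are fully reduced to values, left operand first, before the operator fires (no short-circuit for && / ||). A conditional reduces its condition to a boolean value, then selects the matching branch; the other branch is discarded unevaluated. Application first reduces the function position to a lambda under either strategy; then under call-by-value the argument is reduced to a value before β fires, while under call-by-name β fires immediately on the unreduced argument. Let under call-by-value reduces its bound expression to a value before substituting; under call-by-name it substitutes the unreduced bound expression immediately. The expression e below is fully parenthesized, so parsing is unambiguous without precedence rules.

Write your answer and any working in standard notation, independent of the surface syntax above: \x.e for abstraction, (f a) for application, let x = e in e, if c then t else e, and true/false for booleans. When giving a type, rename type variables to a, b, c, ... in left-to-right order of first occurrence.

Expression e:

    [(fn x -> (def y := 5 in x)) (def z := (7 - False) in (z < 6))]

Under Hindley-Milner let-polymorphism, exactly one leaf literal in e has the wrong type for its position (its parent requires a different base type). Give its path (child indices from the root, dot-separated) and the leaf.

Trace:
let y : Int
x : a
\x._ : a -> a
  unify Int ~ Int
  unify Bool ~ Int
  FAIL: mismatch Bool ~ Int

Answer: 1.0.1 : false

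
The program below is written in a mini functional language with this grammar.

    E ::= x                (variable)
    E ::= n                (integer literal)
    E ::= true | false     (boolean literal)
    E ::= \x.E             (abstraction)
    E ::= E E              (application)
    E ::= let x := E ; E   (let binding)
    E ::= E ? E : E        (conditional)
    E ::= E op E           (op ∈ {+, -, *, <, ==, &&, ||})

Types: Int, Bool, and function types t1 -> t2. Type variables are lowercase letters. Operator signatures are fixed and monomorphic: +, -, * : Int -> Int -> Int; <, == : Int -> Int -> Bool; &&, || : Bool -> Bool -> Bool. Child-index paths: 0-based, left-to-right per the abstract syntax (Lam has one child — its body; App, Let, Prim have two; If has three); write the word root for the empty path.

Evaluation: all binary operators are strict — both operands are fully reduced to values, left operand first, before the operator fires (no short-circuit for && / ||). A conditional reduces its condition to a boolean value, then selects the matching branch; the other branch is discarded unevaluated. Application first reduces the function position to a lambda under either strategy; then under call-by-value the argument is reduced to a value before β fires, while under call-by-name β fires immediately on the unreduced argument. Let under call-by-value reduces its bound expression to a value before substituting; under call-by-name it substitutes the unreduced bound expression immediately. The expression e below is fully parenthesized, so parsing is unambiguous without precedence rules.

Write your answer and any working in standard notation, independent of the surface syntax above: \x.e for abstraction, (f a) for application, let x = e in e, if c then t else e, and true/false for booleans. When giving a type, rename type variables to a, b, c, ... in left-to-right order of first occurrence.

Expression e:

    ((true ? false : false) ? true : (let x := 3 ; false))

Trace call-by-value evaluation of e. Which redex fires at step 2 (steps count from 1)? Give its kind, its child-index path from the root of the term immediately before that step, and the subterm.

Answer: if at root : (if false then true else (let x = 3 in false))

Working:
step 0: (if (if true then false else false) then true else (let x = 3 in false))
step 1: [if@0] (if false then true else (let x = 3 in false))
step 2: [if@root] (let x = 3 in false)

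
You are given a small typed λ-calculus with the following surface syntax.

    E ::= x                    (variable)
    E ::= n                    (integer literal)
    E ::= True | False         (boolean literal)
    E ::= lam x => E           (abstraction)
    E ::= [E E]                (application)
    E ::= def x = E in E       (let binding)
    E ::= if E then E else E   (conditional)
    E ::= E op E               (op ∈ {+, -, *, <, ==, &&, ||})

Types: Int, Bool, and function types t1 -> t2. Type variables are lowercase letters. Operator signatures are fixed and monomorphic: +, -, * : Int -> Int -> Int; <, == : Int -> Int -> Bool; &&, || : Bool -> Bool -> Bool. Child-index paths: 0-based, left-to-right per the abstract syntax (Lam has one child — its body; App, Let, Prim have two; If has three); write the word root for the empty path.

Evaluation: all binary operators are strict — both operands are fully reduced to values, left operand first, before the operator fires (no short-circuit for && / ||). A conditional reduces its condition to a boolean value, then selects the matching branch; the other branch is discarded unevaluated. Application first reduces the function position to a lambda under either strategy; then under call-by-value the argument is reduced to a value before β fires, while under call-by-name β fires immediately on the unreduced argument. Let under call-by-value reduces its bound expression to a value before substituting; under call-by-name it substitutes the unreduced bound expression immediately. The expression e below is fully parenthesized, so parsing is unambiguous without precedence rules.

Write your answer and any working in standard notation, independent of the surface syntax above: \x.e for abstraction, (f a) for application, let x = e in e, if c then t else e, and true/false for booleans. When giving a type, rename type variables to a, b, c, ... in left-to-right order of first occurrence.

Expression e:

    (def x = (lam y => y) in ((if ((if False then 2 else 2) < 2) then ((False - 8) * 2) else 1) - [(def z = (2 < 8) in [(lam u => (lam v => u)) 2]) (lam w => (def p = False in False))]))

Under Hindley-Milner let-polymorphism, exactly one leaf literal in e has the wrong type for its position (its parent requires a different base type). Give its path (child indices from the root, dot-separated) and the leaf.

Working:
y : a
\y._ : a -> a
let x : forall. a -> a
  unify Bool ~ Bool
  unify Int ~ Int
  unify Int ~ Int
  unify Int ~ Int
  unify Bool ~ Bool
  unify Bool ~ Int
  FAIL: mismatch Bool ~ Int

Answer: 1.0.1.0.0 : false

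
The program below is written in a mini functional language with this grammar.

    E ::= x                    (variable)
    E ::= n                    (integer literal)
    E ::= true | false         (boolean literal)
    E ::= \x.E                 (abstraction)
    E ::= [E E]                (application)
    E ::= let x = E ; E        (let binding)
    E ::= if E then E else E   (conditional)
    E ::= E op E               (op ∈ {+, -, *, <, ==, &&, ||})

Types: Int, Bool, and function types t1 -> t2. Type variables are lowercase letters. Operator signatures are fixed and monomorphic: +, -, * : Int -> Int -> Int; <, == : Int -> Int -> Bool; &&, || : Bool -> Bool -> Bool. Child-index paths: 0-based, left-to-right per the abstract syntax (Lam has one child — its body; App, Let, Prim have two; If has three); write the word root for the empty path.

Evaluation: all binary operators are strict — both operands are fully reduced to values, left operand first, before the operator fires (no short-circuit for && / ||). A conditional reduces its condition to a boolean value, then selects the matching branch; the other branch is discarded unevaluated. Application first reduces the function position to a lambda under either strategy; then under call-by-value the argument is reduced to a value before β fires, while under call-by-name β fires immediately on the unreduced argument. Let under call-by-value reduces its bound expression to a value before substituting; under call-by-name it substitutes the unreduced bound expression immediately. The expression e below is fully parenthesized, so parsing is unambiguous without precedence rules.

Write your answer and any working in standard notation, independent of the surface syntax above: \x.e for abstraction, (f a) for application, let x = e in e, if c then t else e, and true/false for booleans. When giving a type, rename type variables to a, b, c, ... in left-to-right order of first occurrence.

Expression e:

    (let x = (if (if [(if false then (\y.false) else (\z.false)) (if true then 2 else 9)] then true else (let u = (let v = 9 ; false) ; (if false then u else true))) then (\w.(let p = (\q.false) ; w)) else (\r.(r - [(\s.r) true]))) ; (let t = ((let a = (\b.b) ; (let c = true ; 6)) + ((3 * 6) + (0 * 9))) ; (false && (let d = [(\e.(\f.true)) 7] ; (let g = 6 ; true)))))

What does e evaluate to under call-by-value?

Working:
step 0: (let x = (if (if ((if false then (\y.false) else (\z.false)) (if true then 2 else 9)) then true else (let u = (let v = 9 in false) in (if false then u else true))) then (\w.(let p = (\q.false) in w)) else (\r.(r - ((\s.r) true)))) in (let t = ((let a = (\b.b) in (let c = true in 6)) + ((3 * 6) + (0 * 9))) in (false && (let d = ((\e.(\f.true)) 7) in (let g = 6 in true)))))
step 1: [if@0.0.0.0] (let x = (if (if ((\z.false) (if true then 2 else 9)) then true else (let u = (let v = 9 in false) in (if false then u else true))) then (\w.(let p = (\q.false) in w)) else (\r.(r - ((\s.r) true)))) in (let t = ((let a = (\b.b) in (let c = true in 6)) + ((3 * 6) + (0 * 9))) in (false && (let d = ((\e.(\f.true)) 7) in (let g = 6 in true)))))
step 2: [if@0.0.0.1] (let x = (if (if ((\z.false) 2) then true else (let u = (let v = 9 in false) in (if false then u else true))) then (\w.(let p = (\q.false) in w)) else (\r.(r - ((\s.r) true)))) in (let t = ((let a = (\b.b) in (let c = true in 6)) + ((3 * 6) + (0 * 9))) in (false && (let d = ((\e.(\f.true)) 7) in (let g = 6 in true)))))
step 3: [beta@0.0.0] (let x = (if (if false then true else (let u = (let v = 9 in false) in (if false then u else true))) then (\w.(let p = (\q.false) in w)) else (\r.(r - ((\s.r) true)))) in (let t = ((let a = (\b.b) in (let c = true in 6)) + ((3 * 6) + (0 * 9))) in (false && (let d = ((\e.(\f.true)) 7) in (let g = 6 in true)))))
step 4: [if@0.0] (let x = (if (let u = (let v = 9 in false) in (if false then u else true)) then (\w.(let p = (\q.false) in w)) else (\r.(r - ((\s.r) true)))) in (let t = ((let a = (\b.b) in (let c = true in 6)) + ((3 * 6) + (0 * 9))) in (false && (let d = ((\e.(\f.true)) 7) in (let g = 6 in true)))))
step 5: [let@0.0.0] (let x = (if (let u = false in (if false then u else true)) then (\w.(let p = (\q.false) in w)) else (\r.(r - ((\s.r) true)))) in (let t = ((let a = (\b.b) in (let c = true in 6)) + ((3 * 6) + (0 * 9))) in (false && (let d = ((\e.(\f.true)) 7) in (let g = 6 in true)))))
step 6: [let@0.0] (let x = (if (if false then false else true) then (\w.(let p = (\q.false) in w)) else (\r.(r - ((\s.r) true)))) in (let t = ((let a = (\b.b) in (let c = true in 6)) + ((3 * 6) + (0 * 9))) in (false && (let d = ((\e.(\f.true)) 7) in (let g = 6 in true)))))
step 7: [if@0.0] (let x = (if true then (\w.(let p = (\q.false) in w)) else (\r.(r - ((\s.r) true)))) in (let t = ((let a = (\b.b) in (let c = true in 6)) + ((3 * 6) + (0 * 9))) in (false && (let d = ((\e.(\f.true)) 7) in (let g = 6 in true)))))
step 8: [if@0] (let x = (\w.(let p = (\q.false) in w)) in (let t = ((let a = (\b.b) in (let c = true in 6)) + ((3 * 6) + (0 * 9))) in (false && (let d = ((\e.(\f.true)) 7) in (let g = 6 in true)))))
step 9: [let@root] (let t = ((let a = (\b.b) in (let c = true in 6)) + ((3 * 6) + (0 * 9))) in (false && (let d = ((\e.(\f.true)) 7) in (let g = 6 in true))))
step 10: [let@0.0] (let t = ((let c = true in 6) + ((3 * 6) + (0 * 9))) in (false && (let d = ((\e.(\f.true)) 7) in (let g = 6 in true))))
step 11: [let@0.0] (let t = (6 + ((3 * 6) + (0 * 9))) in (false && (let d = ((\e.(\f.true)) 7) in (let g = 6 in true))))
step 12: [delta@0.1.0] (let t = (6 + (18 + (0 * 9))) in (false && (let d = ((\e.(\f.true)) 7) in (let g = 6 in true))))
step 13: [delta@0.1.1] (let t = (6 + (18 + 0)) in (false && (let d = ((\e.(\f.true)) 7) in (let g = 6 in true))))
step 14: [delta@0.1] (let t = (6 + 18) in (false && (let d = ((\e.(\f.true)) 7) in (let g = 6 in true))))
step 15: [delta@0] (let t = 24 in (false && (let d = ((\e.(\f.true)) 7) in (let g = 6 in true))))
step 16: [let@root] (false && (let d = ((\e.(\f.true)) 7) in (let g = 6 in true)))
step 17: [beta@1.0] (false && (let d = (\f.true) in (let g = 6 in true)))
step 18: [let@1] (false && (let g = 6 in true))
step 19: [let@1] (false && true)
step 20: [delta@root] false

Answer: false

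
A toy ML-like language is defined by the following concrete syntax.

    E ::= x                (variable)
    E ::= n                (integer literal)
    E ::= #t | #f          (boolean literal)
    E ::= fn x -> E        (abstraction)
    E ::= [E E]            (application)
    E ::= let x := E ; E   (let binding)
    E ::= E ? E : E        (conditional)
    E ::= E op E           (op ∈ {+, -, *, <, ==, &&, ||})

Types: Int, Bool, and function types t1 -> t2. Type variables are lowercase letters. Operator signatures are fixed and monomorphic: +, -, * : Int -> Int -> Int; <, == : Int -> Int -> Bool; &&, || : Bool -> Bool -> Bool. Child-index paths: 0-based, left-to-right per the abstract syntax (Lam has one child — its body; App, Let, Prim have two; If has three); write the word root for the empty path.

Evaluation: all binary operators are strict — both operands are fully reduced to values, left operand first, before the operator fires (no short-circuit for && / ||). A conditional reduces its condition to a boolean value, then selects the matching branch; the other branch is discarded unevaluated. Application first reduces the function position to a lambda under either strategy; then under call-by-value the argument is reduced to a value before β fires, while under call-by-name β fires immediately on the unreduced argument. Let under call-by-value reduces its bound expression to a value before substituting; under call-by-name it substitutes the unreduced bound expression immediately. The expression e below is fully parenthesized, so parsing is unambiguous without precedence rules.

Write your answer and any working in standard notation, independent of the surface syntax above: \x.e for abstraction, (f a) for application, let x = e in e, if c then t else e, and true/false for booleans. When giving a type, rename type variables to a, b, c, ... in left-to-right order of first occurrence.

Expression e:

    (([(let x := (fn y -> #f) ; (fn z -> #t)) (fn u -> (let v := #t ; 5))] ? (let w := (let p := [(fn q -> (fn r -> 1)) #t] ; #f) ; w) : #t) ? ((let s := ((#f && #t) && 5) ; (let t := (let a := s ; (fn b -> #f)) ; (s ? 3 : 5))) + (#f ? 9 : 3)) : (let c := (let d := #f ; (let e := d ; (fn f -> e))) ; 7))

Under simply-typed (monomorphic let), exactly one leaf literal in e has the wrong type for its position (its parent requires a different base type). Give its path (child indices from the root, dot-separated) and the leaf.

Derivation:
\y._ : a -> Bool
let x : a -> Bool
\z._ : b -> Bool
let v : Bool
\u._ : c -> Int
  unify b -> Bool ~ (c -> Int) -> d
  unify b ~ c -> Int
  unify Bool ~ d
_ _ : Bool
  unify Bool ~ Bool
\r._ : f -> Int
\q._ : e -> f -> Int
  unify e -> f -> Int ~ Bool -> g
  unify e ~ Bool
  unify f -> Int ~ g
_ _ : f -> Int
let p : f -> Int
let w : Bool
w : Bool
  unify Bool ~ Bool
  unify Bool ~ Bool
  unify Bool ~ Bool
  unify Bool ~ Bool
  unify Bool ~ Bool
  unify Int ~ Bool
  FAIL: mismatch Int ~ Bool

Answer: 1.0.0.1 : 5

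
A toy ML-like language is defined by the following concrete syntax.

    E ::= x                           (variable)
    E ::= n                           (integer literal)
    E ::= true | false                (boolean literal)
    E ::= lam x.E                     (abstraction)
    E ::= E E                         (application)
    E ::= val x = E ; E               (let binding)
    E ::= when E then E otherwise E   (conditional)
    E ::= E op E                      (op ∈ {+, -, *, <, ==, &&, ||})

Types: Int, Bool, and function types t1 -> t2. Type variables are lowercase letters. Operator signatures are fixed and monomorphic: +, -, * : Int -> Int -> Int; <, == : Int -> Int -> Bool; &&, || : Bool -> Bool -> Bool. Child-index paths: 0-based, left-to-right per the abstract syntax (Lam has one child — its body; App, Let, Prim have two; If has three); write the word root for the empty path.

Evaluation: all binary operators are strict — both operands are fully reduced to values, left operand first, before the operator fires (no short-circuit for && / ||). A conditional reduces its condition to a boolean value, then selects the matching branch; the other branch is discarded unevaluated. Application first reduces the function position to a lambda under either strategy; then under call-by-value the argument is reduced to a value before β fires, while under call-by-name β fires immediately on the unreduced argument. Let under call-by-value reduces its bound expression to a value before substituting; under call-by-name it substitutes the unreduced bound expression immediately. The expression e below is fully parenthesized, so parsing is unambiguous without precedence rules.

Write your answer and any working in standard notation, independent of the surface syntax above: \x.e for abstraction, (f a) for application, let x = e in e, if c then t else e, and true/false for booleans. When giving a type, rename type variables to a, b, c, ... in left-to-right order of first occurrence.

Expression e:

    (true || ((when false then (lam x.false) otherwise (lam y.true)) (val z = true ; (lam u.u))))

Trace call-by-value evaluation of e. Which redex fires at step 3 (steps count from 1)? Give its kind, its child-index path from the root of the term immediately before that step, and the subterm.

Answer: beta at 1 : ((\y.true) (\u.u))

Trace:
step 0: (true || ((if false then (\x.false) else (\y.true)) (let z = true in (\u.u))))
step 1: [if@1.0] (true || ((\y.true) (let z = true in (\u.u))))
step 2: [let@1.1] (true || ((\y.true) (\u.u)))
step 3: [beta@1] (true || true)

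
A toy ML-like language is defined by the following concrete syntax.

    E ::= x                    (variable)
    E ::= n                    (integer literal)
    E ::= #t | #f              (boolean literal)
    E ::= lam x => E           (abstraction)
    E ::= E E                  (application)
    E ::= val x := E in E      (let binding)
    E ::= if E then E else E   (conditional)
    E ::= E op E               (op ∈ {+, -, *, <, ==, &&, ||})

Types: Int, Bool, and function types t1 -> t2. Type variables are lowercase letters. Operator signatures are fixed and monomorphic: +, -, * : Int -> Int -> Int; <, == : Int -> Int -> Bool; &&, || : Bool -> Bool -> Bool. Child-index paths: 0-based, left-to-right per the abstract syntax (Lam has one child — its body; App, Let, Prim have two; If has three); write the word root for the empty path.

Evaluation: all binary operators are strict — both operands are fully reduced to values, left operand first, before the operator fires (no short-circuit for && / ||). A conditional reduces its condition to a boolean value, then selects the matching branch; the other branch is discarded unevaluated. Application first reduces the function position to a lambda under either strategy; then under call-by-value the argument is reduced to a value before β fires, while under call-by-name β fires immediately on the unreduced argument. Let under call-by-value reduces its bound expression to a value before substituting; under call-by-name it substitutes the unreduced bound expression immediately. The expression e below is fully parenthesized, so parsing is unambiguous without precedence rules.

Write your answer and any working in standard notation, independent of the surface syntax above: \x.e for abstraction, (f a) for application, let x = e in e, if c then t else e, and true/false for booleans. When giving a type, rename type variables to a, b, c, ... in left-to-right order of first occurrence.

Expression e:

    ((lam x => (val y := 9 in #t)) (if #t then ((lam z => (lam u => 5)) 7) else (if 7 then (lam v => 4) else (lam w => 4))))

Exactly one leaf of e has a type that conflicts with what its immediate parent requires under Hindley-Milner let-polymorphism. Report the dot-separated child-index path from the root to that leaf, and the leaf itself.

Trace:
let y : Int
\x._ : a -> Bool
  unify Bool ~ Bool
\u._ : c -> Int
\z._ : b -> c -> Int
  unify b -> c -> Int ~ Int -> d
  unify b ~ Int
  unify c -> Int ~ d
_ _ : c -> Int
  unify Int ~ Bool
  FAIL: mismatch Int ~ Bool

Answer: 1.2.0 : 7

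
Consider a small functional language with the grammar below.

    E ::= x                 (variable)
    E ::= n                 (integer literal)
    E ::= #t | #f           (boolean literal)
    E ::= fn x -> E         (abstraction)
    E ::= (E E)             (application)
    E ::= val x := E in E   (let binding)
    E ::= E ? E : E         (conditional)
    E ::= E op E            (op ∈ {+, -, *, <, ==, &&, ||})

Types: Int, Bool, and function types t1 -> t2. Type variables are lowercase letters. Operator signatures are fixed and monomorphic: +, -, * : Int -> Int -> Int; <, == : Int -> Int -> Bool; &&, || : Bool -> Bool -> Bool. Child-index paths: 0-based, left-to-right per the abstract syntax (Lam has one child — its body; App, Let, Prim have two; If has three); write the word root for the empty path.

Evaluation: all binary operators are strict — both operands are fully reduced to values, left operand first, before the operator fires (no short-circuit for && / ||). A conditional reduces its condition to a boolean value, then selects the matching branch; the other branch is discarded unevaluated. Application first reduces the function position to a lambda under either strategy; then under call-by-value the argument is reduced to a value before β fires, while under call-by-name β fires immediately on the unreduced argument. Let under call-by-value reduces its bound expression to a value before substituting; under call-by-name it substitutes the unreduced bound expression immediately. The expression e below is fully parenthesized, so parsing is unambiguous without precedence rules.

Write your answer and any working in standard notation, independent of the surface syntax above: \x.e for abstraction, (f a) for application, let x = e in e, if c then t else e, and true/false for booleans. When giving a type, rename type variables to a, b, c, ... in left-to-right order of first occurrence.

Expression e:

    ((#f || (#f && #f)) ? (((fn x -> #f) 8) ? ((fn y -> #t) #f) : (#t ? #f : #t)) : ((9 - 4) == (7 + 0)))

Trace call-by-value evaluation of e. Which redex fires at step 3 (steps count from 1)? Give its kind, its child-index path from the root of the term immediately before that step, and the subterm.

Answer: if at root : (if false then (if ((\x.false) 8) then ((\y.true) false) else (if true then false else true)) else ((9 - 4) == (7 + 0)))

Working:
step 0: (if (false || (false && false)) then (if ((\x.false) 8) then ((\y.true) false) else (if true then false else true)) else ((9 - 4) == (7 + 0)))
step 1: [delta@0.1] (if (false || false) then (if ((\x.false) 8) then ((\y.true) false) else (if true then false else true)) else ((9 - 4) == (7 + 0)))
step 2: [delta@0] (if false then (if ((\x.false) 8) then ((\y.true) false) else (if true then false else true)) else ((9 - 4) == (7 + 0)))
step 3: [if@root] ((9 - 4) == (7 + 0))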